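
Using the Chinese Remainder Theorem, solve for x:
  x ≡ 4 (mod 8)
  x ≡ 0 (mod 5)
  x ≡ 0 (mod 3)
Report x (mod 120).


Moduli 8, 5, 3 are pairwise coprime; by CRT there is a unique solution modulo M = 8 · 5 · 3 = 120.
Solve pairwise, accumulating the modulus:
  Start with x ≡ 4 (mod 8).
  Combine with x ≡ 0 (mod 5): since gcd(8, 5) = 1, we get a unique residue mod 40.
    Write x = 4 + 8·t and substitute into x ≡ 0 (mod 5): 8·t ≡ 0 − 4 = -4 (mod 5).
    Reduce coefficients mod 5: 3·t ≡ 1 (mod 5).
    The inverse of 3 mod 5 is 2 (since 3·2 = 6 = 1·5 + 1), so t ≡ 2·1 = 2 ≡ 2 (mod 5).
    Then x = 4 + 8·2 = 20, valid modulo lcm(8, 5) = 40: x ≡ 20 (mod 40).
  Combine with x ≡ 0 (mod 3): since gcd(40, 3) = 1, we get a unique residue mod 120.
    Write x = 20 + 40·t and substitute into x ≡ 0 (mod 3): 40·t ≡ 0 − 20 = -20 (mod 3).
    Reduce coefficients mod 3: 1·t ≡ 1 (mod 3).
    So t ≡ 1 (mod 3).
    Then x = 20 + 40·1 = 60, valid modulo lcm(40, 3) = 120: x ≡ 60 (mod 120).
Verify: 60 mod 8 = 4 ✓, 60 mod 5 = 0 ✓, 60 mod 3 = 0 ✓.

x ≡ 60 (mod 120).


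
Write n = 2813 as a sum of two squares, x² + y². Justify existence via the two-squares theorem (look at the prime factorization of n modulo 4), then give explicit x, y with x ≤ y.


Step 1: Factor n = 2813 = 29 · 97.
Step 2: Check the mod-4 condition on each prime factor: 29 ≡ 1 (mod 4), exponent 1; 97 ≡ 1 (mod 4), exponent 1.
All primes ≡ 3 (mod 4) appear to even exponent (or don't appear), so by the two-squares theorem n IS expressible as a sum of two squares.
Step 3: Build a representation. Here n = 29 · 97 is a product of primes ≡ 1 (mod 4). Each prime p ≡ 1 (mod 4) is itself a sum of two squares; find a² by testing p − a² for a perfect square:
  29: 29 − 1² = 28, 29 − 2² = 25 = 5² ⇒ 29 = 2² + 5².
  97: 97 − 1² = 96, 97 − 2² = 93, 97 − 3² = 88, 97 − 4² = 81 = 9² ⇒ 97 = 4² + 9².
  Combine using the Brahmagupta–Fibonacci identity (a² + b²)(c² + d²) = (ac − bd)² + (ad + bc)² = (ac + bd)² + (ad − bc)²:
  29 · 97 = 2813: from (2² + 5²)(4² + 9²), take (2·4 − 5·9, 2·9 + 5·4) = (8 − 45, 18 + 20) = (-37, 38); dropping signs (only squares matter) gives (37, 38); check 37² + 38² = 1369 + 1444 = 2813 ✓.
Step 4: Order so x ≤ y and verify: 37² + 38² = 1369 + 1444 = 2813 = n. ✓

n = 2813 = 37² + 38² (one valid representation with x ≤ y).


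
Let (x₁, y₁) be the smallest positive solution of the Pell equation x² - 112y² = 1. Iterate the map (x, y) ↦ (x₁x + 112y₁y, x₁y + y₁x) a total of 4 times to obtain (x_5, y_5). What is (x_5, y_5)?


Step 1: Find the fundamental solution (x₁, y₁) of x² - 112y² = 1.
  Expand √112 as a continued fraction. a₀ = ⌊√112⌋ = 10; iterate m_{k+1} = d_k·a_k − m_k, d_{k+1} = (112 − m_{k+1}²)/d_k, a_{k+1} = ⌊(a₀ + m_{k+1})/d_{k+1}⌋ (starting m₀ = 0, d₀ = 1), with convergents p_k = a_k·p_{k-1} + p_{k-2}, q_k = a_k·q_{k-1} + q_{k-2} (p₋₁ = 1, q₋₁ = 0):
  k = 0: a₀ = 10; p₀/q₀ = 10/1; p₀² − 112·q₀² = 100 − 112 = -12.
  k = 1: m = 10, d = 12, a = ⌊(10 + 10)/12⌋ = 1; p/q = (1·10 + 1)/(1·1 + 0) = 11/1; p² − 112·q² = 121 − 112 = 9.
  k = 2: m = 2, d = 9, a = ⌊(10 + 2)/9⌋ = 1; p/q = (1·11 + 10)/(1·1 + 1) = 21/2; p² − 112·q² = 441 − 448 = -7.
  k = 3: m = 7, d = 7, a = ⌊(10 + 7)/7⌋ = 2; p/q = (2·21 + 11)/(2·2 + 1) = 53/5; p² − 112·q² = 2809 − 2800 = 9.
  k = 4: m = 7, d = 9, a = ⌊(10 + 7)/9⌋ = 1; p/q = (1·53 + 21)/(1·5 + 2) = 74/7; p² − 112·q² = 5476 − 5488 = -12.
  k = 5: m = 2, d = 12, a = ⌊(10 + 2)/12⌋ = 1; p/q = (1·74 + 53)/(1·7 + 5) = 127/12; p² − 112·q² = 16129 − 16128 = 1.
  The first convergent with p² − 112·q² = 1 gives the fundamental solution (x₁, y₁) = (127, 12).
Step 2: Apply the recurrence (x_{n+1}, y_{n+1}) = (x₁x_n + 112y₁y_n, x₁y_n + y₁x_n) repeatedly.
  From (x_1, y_1) = (127, 12): x_2 = 127·127 + 112·12·12 = 32257; y_2 = 127·12 + 12·127 = 3048.
  From (x_2, y_2) = (32257, 3048): x_3 = 127·32257 + 112·12·3048 = 8193151; y_3 = 127·3048 + 12·32257 = 774180.
  From (x_3, y_3) = (8193151, 774180): x_4 = 127·8193151 + 112·12·774180 = 2081028097; y_4 = 127·774180 + 12·8193151 = 196638672.
  From (x_4, y_4) = (2081028097, 196638672): x_5 = 127·2081028097 + 112·12·196638672 = 528572943487; y_5 = 127·196638672 + 12·2081028097 = 49945448508.
Step 3: Verify x_5² - 112·y_5² = 279389356586511295719169 - 279389356586511295719168 = 1 (should be 1). ✓

(x_1, y_1) = (127, 12); (x_5, y_5) = (528572943487, 49945448508).


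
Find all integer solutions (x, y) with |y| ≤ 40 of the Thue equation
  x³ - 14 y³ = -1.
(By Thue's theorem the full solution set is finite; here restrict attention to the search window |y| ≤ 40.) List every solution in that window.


The equation is x³ - 14y³ = -1. For fixed y, x³ = 14·y³ − 1, so a solution requires the RHS to be a perfect cube.
Strategy: iterate y from -40 to 40, compute RHS = 14·y³ − 1, and check whether it is a (positive or negative) perfect cube.
Check small values of y:
  y = 0: RHS = -1 = (-1)³ ⇒ x = -1 works.
  y = 1: RHS = 13 is not a perfect cube.
  y = -1: RHS = -15 is not a perfect cube.
  y = 2: RHS = 111 is not a perfect cube.
  y = -2: RHS = -113 is not a perfect cube.
  y = 3: RHS = 377 is not a perfect cube.
  y = -3: RHS = -379 is not a perfect cube.
Continuing the search up to |y| = 40 finds no further solutions beyond those listed.
Collected solutions: (-1, 0).

Solutions (with |y| ≤ 40): (-1, 0).


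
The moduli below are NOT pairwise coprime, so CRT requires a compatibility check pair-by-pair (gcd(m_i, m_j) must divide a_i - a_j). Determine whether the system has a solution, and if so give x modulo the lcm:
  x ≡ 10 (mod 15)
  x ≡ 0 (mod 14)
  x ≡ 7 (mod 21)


Moduli 15, 14, 21 are not pairwise coprime, so CRT works modulo lcm(m_i) when all pairwise compatibility conditions hold.
Pairwise compatibility: gcd(m_i, m_j) must divide a_i - a_j for every pair.
Merge one congruence at a time:
  Start: x ≡ 10 (mod 15).
  Combine with x ≡ 0 (mod 14): gcd(15, 14) = 1; 0 - 10 = -10, which IS divisible by 1, so compatible.
    Write x = 10 + 15·t and substitute into x ≡ 0 (mod 14): 15·t ≡ 0 − 10 = -10 (mod 14).
    Reduce coefficients mod 14: 1·t ≡ 4 (mod 14).
    So t ≡ 4 (mod 14).
    Then x = 10 + 15·4 = 70, valid modulo lcm(15, 14) = 210: x ≡ 70 (mod 210).
  Combine with x ≡ 7 (mod 21): gcd(210, 21) = 21; 7 - 70 = -63, which IS divisible by 21, so compatible.
    Write x = 70 + 210·t and substitute into x ≡ 7 (mod 21): 210·t ≡ 7 − 70 = -63 (mod 21).
    Divide the congruence (and modulus) by g = 21: 10·t ≡ -3 (mod 1).
    Modulo 1 every t works; take t = 0.
    Then x = 70 + 210·0 = 70, valid modulo lcm(210, 21) = 210: x ≡ 70 (mod 210).
Verify: 70 mod 15 = 10, 70 mod 14 = 0, 70 mod 21 = 7.

x ≡ 70 (mod 210).


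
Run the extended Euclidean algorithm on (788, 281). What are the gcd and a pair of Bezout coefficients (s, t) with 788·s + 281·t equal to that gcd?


Euclidean algorithm on (788, 281) — divide until remainder is 0:
  788 = 2 · 281 + 226
  281 = 1 · 226 + 55
  226 = 4 · 55 + 6
  55 = 9 · 6 + 1
  6 = 6 · 1 + 0
gcd(788, 281) = 1.
Track Bezout coefficients alongside the remainders: start with r₀ = 788 = a·1 + b·0 (s = 1, t = 0) and r₁ = 281 = a·0 + b·1 (s = 0, t = 1); each new remainder r_{k+1} = r_{k-1} − q_k·r_k inherits s_{k+1} = s_{k-1} − q_k·s_k, t_{k+1} = t_{k-1} − q_k·t_k, so r_k = a·s_k + b·t_k at every step:
  q = 2: r = 226, s = 1 − 2·0 = 1, t = 0 − 2·1 = -2  (check: 788·1 + 281·(-2) = 226)
  q = 1: r = 55, s = 0 − 1·1 = -1, t = 1 − 1·(-2) = 3  (check: 788·(-1) + 281·3 = 55)
  q = 4: r = 6, s = 1 − 4·(-1) = 5, t = -2 − 4·3 = -14  (check: 788·5 + 281·(-14) = 6)
  q = 9: r = 1, s = -1 − 9·5 = -46, t = 3 − 9·(-14) = 129  (check: 788·(-46) + 281·129 = 1)
The row with r = 1 (the gcd) gives the Bezout coefficients s = -46, t = 129.
Result: 788 · (-46) + 281 · (129) = 1.

gcd(788, 281) = 1; s = -46, t = 129 (check: 788·(-46) + 281·129 = 1).


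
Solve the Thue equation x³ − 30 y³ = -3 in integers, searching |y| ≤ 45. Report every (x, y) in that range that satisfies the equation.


The equation is x³ - 30y³ = -3. For fixed y, x³ = 30·y³ − 3, so a solution requires the RHS to be a perfect cube.
Strategy: iterate y from -45 to 45, compute RHS = 30·y³ − 3, and check whether it is a (positive or negative) perfect cube.
Check small values of y:
  y = 0: RHS = -3 is not a perfect cube.
  y = 1: RHS = 27 = (3)³ ⇒ x = 3 works.
  y = -1: RHS = -33 is not a perfect cube.
  y = 2: RHS = 237 is not a perfect cube.
  y = -2: RHS = -243 is not a perfect cube.
  y = 3: RHS = 807 is not a perfect cube.
  y = -3: RHS = -813 is not a perfect cube.
Continuing the search up to |y| = 45 finds no further solutions beyond those listed.
Collected solutions: (3, 1).

Solutions (with |y| ≤ 45): (3, 1).


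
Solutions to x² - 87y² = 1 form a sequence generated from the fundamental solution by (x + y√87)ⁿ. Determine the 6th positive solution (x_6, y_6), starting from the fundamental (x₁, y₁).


Step 1: Find the fundamental solution (x₁, y₁) of x² - 87y² = 1.
  Expand √87 as a continued fraction. a₀ = ⌊√87⌋ = 9; iterate m_{k+1} = d_k·a_k − m_k, d_{k+1} = (87 − m_{k+1}²)/d_k, a_{k+1} = ⌊(a₀ + m_{k+1})/d_{k+1}⌋ (starting m₀ = 0, d₀ = 1), with convergents p_k = a_k·p_{k-1} + p_{k-2}, q_k = a_k·q_{k-1} + q_{k-2} (p₋₁ = 1, q₋₁ = 0):
  k = 0: a₀ = 9; p₀/q₀ = 9/1; p₀² − 87·q₀² = 81 − 87 = -6.
  k = 1: m = 9, d = 6, a = ⌊(9 + 9)/6⌋ = 3; p/q = (3·9 + 1)/(3·1 + 0) = 28/3; p² − 87·q² = 784 − 783 = 1.
  The first convergent with p² − 87·q² = 1 gives the fundamental solution (x₁, y₁) = (28, 3).
Step 2: Apply the recurrence (x_{n+1}, y_{n+1}) = (x₁x_n + 87y₁y_n, x₁y_n + y₁x_n) repeatedly.
  From (x_1, y_1) = (28, 3): x_2 = 28·28 + 87·3·3 = 1567; y_2 = 28·3 + 3·28 = 168.
  From (x_2, y_2) = (1567, 168): x_3 = 28·1567 + 87·3·168 = 87724; y_3 = 28·168 + 3·1567 = 9405.
  From (x_3, y_3) = (87724, 9405): x_4 = 28·87724 + 87·3·9405 = 4910977; y_4 = 28·9405 + 3·87724 = 526512.
  From (x_4, y_4) = (4910977, 526512): x_5 = 28·4910977 + 87·3·526512 = 274926988; y_5 = 28·526512 + 3·4910977 = 29475267.
  From (x_5, y_5) = (274926988, 29475267): x_6 = 28·274926988 + 87·3·29475267 = 15391000351; y_6 = 28·29475267 + 3·274926988 = 1650088440.
Step 3: Verify x_6² - 87·y_6² = 236882891804482123201 - 236882891804482123200 = 1 (should be 1). ✓

(x_1, y_1) = (28, 3); (x_6, y_6) = (15391000351, 1650088440).


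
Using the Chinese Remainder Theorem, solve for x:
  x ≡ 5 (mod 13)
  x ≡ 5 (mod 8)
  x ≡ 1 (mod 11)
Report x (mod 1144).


Moduli 13, 8, 11 are pairwise coprime; by CRT there is a unique solution modulo M = 13 · 8 · 11 = 1144.
Solve pairwise, accumulating the modulus:
  Start with x ≡ 5 (mod 13).
  Combine with x ≡ 5 (mod 8): since gcd(13, 8) = 1, we get a unique residue mod 104.
    Write x = 5 + 13·t and substitute into x ≡ 5 (mod 8): 13·t ≡ 5 − 5 = 0 (mod 8).
    Reduce coefficients mod 8: 5·t ≡ 0 (mod 8).
    The inverse of 5 mod 8 is 5 (since 5·5 = 25 = 3·8 + 1), so t ≡ 5·0 = 0 ≡ 0 (mod 8).
    Then x = 5 + 13·0 = 5, valid modulo lcm(13, 8) = 104: x ≡ 5 (mod 104).
  Combine with x ≡ 1 (mod 11): since gcd(104, 11) = 1, we get a unique residue mod 1144.
    Write x = 5 + 104·t and substitute into x ≡ 1 (mod 11): 104·t ≡ 1 − 5 = -4 (mod 11).
    Reduce coefficients mod 11: 5·t ≡ 7 (mod 11).
    The inverse of 5 mod 11 is 9 (since 5·9 = 45 = 4·11 + 1), so t ≡ 9·7 = 63 ≡ 8 (mod 11).
    Then x = 5 + 104·8 = 837, valid modulo lcm(104, 11) = 1144: x ≡ 837 (mod 1144).
Verify: 837 mod 13 = 5 ✓, 837 mod 8 = 5 ✓, 837 mod 11 = 1 ✓.

x ≡ 837 (mod 1144).


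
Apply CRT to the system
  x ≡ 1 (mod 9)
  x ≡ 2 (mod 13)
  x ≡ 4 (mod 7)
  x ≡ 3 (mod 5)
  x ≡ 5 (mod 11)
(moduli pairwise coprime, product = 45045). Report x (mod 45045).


Product of moduli M = 9 · 13 · 7 · 5 · 11 = 45045.
Merge one congruence at a time:
  Start: x ≡ 1 (mod 9).
  Combine with x ≡ 2 (mod 13); new modulus lcm = 117.
    Write x = 1 + 9·t and substitute into x ≡ 2 (mod 13): 9·t ≡ 2 − 1 = 1 (mod 13).
    The inverse of 9 mod 13 is 3 (since 9·3 = 27 = 2·13 + 1), so t ≡ 3·1 = 3 ≡ 3 (mod 13).
    Then x = 1 + 9·3 = 28, valid modulo lcm(9, 13) = 117: x ≡ 28 (mod 117).
  Combine with x ≡ 4 (mod 7); new modulus lcm = 819.
    Write x = 28 + 117·t and substitute into x ≡ 4 (mod 7): 117·t ≡ 4 − 28 = -24 (mod 7).
    Reduce coefficients mod 7: 5·t ≡ 4 (mod 7).
    The inverse of 5 mod 7 is 3 (since 5·3 = 15 = 2·7 + 1), so t ≡ 3·4 = 12 ≡ 5 (mod 7).
    Then x = 28 + 117·5 = 613, valid modulo lcm(117, 7) = 819: x ≡ 613 (mod 819).
  Combine with x ≡ 3 (mod 5); new modulus lcm = 4095.
    Write x = 613 + 819·t and substitute into x ≡ 3 (mod 5): 819·t ≡ 3 − 613 = -610 (mod 5).
    Reduce coefficients mod 5: 4·t ≡ 0 (mod 5).
    The inverse of 4 mod 5 is 4 (since 4·4 = 16 = 3·5 + 1), so t ≡ 4·0 = 0 ≡ 0 (mod 5).
    Then x = 613 + 819·0 = 613, valid modulo lcm(819, 5) = 4095: x ≡ 613 (mod 4095).
  Combine with x ≡ 5 (mod 11); new modulus lcm = 45045.
    Write x = 613 + 4095·t and substitute into x ≡ 5 (mod 11): 4095·t ≡ 5 − 613 = -608 (mod 11).
    Reduce coefficients mod 11: 3·t ≡ 8 (mod 11).
    The inverse of 3 mod 11 is 4 (since 3·4 = 12 = 1·11 + 1), so t ≡ 4·8 = 32 ≡ 10 (mod 11).
    Then x = 613 + 4095·10 = 41563, valid modulo lcm(4095, 11) = 45045: x ≡ 41563 (mod 45045).
Verify against each original: 41563 mod 9 = 1, 41563 mod 13 = 2, 41563 mod 7 = 4, 41563 mod 5 = 3, 41563 mod 11 = 5.

x ≡ 41563 (mod 45045).


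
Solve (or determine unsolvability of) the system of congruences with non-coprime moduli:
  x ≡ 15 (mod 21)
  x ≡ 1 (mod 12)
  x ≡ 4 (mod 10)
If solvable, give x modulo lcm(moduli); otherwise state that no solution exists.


Moduli 21, 12, 10 are not pairwise coprime, so CRT works modulo lcm(m_i) when all pairwise compatibility conditions hold.
Pairwise compatibility: gcd(m_i, m_j) must divide a_i - a_j for every pair.
Merge one congruence at a time:
  Start: x ≡ 15 (mod 21).
  Combine with x ≡ 1 (mod 12): gcd(21, 12) = 3, and 1 - 15 = -14 is NOT divisible by 3.
    ⇒ system is inconsistent (no integer solution).

No solution (the system is inconsistent).


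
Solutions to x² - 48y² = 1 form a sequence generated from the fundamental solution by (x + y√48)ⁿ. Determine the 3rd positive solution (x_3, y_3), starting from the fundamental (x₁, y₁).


Step 1: Find the fundamental solution (x₁, y₁) of x² - 48y² = 1.
  Expand √48 as a continued fraction. a₀ = ⌊√48⌋ = 6; iterate m_{k+1} = d_k·a_k − m_k, d_{k+1} = (48 − m_{k+1}²)/d_k, a_{k+1} = ⌊(a₀ + m_{k+1})/d_{k+1}⌋ (starting m₀ = 0, d₀ = 1), with convergents p_k = a_k·p_{k-1} + p_{k-2}, q_k = a_k·q_{k-1} + q_{k-2} (p₋₁ = 1, q₋₁ = 0):
  k = 0: a₀ = 6; p₀/q₀ = 6/1; p₀² − 48·q₀² = 36 − 48 = -12.
  k = 1: m = 6, d = 12, a = ⌊(6 + 6)/12⌋ = 1; p/q = (1·6 + 1)/(1·1 + 0) = 7/1; p² − 48·q² = 49 − 48 = 1.
  The first convergent with p² − 48·q² = 1 gives the fundamental solution (x₁, y₁) = (7, 1).
Step 2: Apply the recurrence (x_{n+1}, y_{n+1}) = (x₁x_n + 48y₁y_n, x₁y_n + y₁x_n) repeatedly.
  From (x_1, y_1) = (7, 1): x_2 = 7·7 + 48·1·1 = 97; y_2 = 7·1 + 1·7 = 14.
  From (x_2, y_2) = (97, 14): x_3 = 7·97 + 48·1·14 = 1351; y_3 = 7·14 + 1·97 = 195.
Step 3: Verify x_3² - 48·y_3² = 1825201 - 1825200 = 1 (should be 1). ✓

(x_1, y_1) = (7, 1); (x_3, y_3) = (1351, 195).


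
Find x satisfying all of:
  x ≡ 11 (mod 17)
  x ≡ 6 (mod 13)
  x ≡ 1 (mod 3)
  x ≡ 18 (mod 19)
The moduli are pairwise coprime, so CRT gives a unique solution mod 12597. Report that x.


Product of moduli M = 17 · 13 · 3 · 19 = 12597.
Merge one congruence at a time:
  Start: x ≡ 11 (mod 17).
  Combine with x ≡ 6 (mod 13); new modulus lcm = 221.
    Write x = 11 + 17·t and substitute into x ≡ 6 (mod 13): 17·t ≡ 6 − 11 = -5 (mod 13).
    Reduce coefficients mod 13: 4·t ≡ 8 (mod 13).
    The inverse of 4 mod 13 is 10 (since 4·10 = 40 = 3·13 + 1), so t ≡ 10·8 = 80 ≡ 2 (mod 13).
    Then x = 11 + 17·2 = 45, valid modulo lcm(17, 13) = 221: x ≡ 45 (mod 221).
  Combine with x ≡ 1 (mod 3); new modulus lcm = 663.
    Write x = 45 + 221·t and substitute into x ≡ 1 (mod 3): 221·t ≡ 1 − 45 = -44 (mod 3).
    Reduce coefficients mod 3: 2·t ≡ 1 (mod 3).
    The inverse of 2 mod 3 is 2 (since 2·2 = 4 = 1·3 + 1), so t ≡ 2·1 = 2 ≡ 2 (mod 3).
    Then x = 45 + 221·2 = 487, valid modulo lcm(221, 3) = 663: x ≡ 487 (mod 663).
  Combine with x ≡ 18 (mod 19); new modulus lcm = 12597.
    Write x = 487 + 663·t and substitute into x ≡ 18 (mod 19): 663·t ≡ 18 − 487 = -469 (mod 19).
    Reduce coefficients mod 19: 17·t ≡ 6 (mod 19).
    The inverse of 17 mod 19 is 9 (since 17·9 = 153 = 8·19 + 1), so t ≡ 9·6 = 54 ≡ 16 (mod 19).
    Then x = 487 + 663·16 = 11095, valid modulo lcm(663, 19) = 12597: x ≡ 11095 (mod 12597).
Verify against each original: 11095 mod 17 = 11, 11095 mod 13 = 6, 11095 mod 3 = 1, 11095 mod 19 = 18.

x ≡ 11095 (mod 12597).


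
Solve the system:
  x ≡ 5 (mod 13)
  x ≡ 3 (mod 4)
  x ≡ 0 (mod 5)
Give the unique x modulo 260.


Moduli 13, 4, 5 are pairwise coprime; by CRT there is a unique solution modulo M = 13 · 4 · 5 = 260.
Solve pairwise, accumulating the modulus:
  Start with x ≡ 5 (mod 13).
  Combine with x ≡ 3 (mod 4): since gcd(13, 4) = 1, we get a unique residue mod 52.
    Write x = 5 + 13·t and substitute into x ≡ 3 (mod 4): 13·t ≡ 3 − 5 = -2 (mod 4).
    Reduce coefficients mod 4: 1·t ≡ 2 (mod 4).
    So t ≡ 2 (mod 4).
    Then x = 5 + 13·2 = 31, valid modulo lcm(13, 4) = 52: x ≡ 31 (mod 52).
  Combine with x ≡ 0 (mod 5): since gcd(52, 5) = 1, we get a unique residue mod 260.
    Write x = 31 + 52·t and substitute into x ≡ 0 (mod 5): 52·t ≡ 0 − 31 = -31 (mod 5).
    Reduce coefficients mod 5: 2·t ≡ 4 (mod 5).
    The inverse of 2 mod 5 is 3 (since 2·3 = 6 = 1·5 + 1), so t ≡ 3·4 = 12 ≡ 2 (mod 5).
    Then x = 31 + 52·2 = 135, valid modulo lcm(52, 5) = 260: x ≡ 135 (mod 260).
Verify: 135 mod 13 = 5 ✓, 135 mod 4 = 3 ✓, 135 mod 5 = 0 ✓.

x ≡ 135 (mod 260).


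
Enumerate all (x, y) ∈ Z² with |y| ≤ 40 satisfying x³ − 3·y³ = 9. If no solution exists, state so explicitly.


The equation is x³ - 3y³ = 9. For fixed y, x³ = 3·y³ + 9, so a solution requires the RHS to be a perfect cube.
Strategy: iterate y from -40 to 40, compute RHS = 3·y³ + 9, and check whether it is a (positive or negative) perfect cube.
Check small values of y:
  y = 0: RHS = 9 is not a perfect cube.
  y = 1: RHS = 12 is not a perfect cube.
  y = -1: RHS = 6 is not a perfect cube.
  y = 2: RHS = 33 is not a perfect cube.
  y = -2: RHS = -15 is not a perfect cube.
  y = 3: RHS = 90 is not a perfect cube.
  y = -3: RHS = -72 is not a perfect cube.
Continuing the search up to |y| = 40 finds no solutions either.
No (x, y) in the scanned range satisfies the equation.

No integer solutions with |y| ≤ 40.


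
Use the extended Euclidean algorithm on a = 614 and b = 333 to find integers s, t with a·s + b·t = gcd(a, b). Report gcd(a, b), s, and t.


Euclidean algorithm on (614, 333) — divide until remainder is 0:
  614 = 1 · 333 + 281
  333 = 1 · 281 + 52
  281 = 5 · 52 + 21
  52 = 2 · 21 + 10
  21 = 2 · 10 + 1
  10 = 10 · 1 + 0
gcd(614, 333) = 1.
Track Bezout coefficients alongside the remainders: start with r₀ = 614 = a·1 + b·0 (s = 1, t = 0) and r₁ = 333 = a·0 + b·1 (s = 0, t = 1); each new remainder r_{k+1} = r_{k-1} − q_k·r_k inherits s_{k+1} = s_{k-1} − q_k·s_k, t_{k+1} = t_{k-1} − q_k·t_k, so r_k = a·s_k + b·t_k at every step:
  q = 1: r = 281, s = 1 − 1·0 = 1, t = 0 − 1·1 = -1  (check: 614·1 + 333·(-1) = 281)
  q = 1: r = 52, s = 0 − 1·1 = -1, t = 1 − 1·(-1) = 2  (check: 614·(-1) + 333·2 = 52)
  q = 5: r = 21, s = 1 − 5·(-1) = 6, t = -1 − 5·2 = -11  (check: 614·6 + 333·(-11) = 21)
  q = 2: r = 10, s = -1 − 2·6 = -13, t = 2 − 2·(-11) = 24  (check: 614·(-13) + 333·24 = 10)
  q = 2: r = 1, s = 6 − 2·(-13) = 32, t = -11 − 2·24 = -59  (check: 614·32 + 333·(-59) = 1)
The row with r = 1 (the gcd) gives the Bezout coefficients s = 32, t = -59.
Result: 614 · (32) + 333 · (-59) = 1.

gcd(614, 333) = 1; s = 32, t = -59 (check: 614·32 + 333·(-59) = 1).


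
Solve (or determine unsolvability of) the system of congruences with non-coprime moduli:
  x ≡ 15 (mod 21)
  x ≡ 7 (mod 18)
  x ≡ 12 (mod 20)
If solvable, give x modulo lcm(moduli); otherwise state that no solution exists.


Moduli 21, 18, 20 are not pairwise coprime, so CRT works modulo lcm(m_i) when all pairwise compatibility conditions hold.
Pairwise compatibility: gcd(m_i, m_j) must divide a_i - a_j for every pair.
Merge one congruence at a time:
  Start: x ≡ 15 (mod 21).
  Combine with x ≡ 7 (mod 18): gcd(21, 18) = 3, and 7 - 15 = -8 is NOT divisible by 3.
    ⇒ system is inconsistent (no integer solution).

No solution (the system is inconsistent).


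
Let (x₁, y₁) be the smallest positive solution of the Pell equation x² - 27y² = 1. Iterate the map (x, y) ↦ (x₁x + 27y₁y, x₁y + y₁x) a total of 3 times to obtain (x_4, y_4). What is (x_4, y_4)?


Step 1: Find the fundamental solution (x₁, y₁) of x² - 27y² = 1.
  Expand √27 as a continued fraction. a₀ = ⌊√27⌋ = 5; iterate m_{k+1} = d_k·a_k − m_k, d_{k+1} = (27 − m_{k+1}²)/d_k, a_{k+1} = ⌊(a₀ + m_{k+1})/d_{k+1}⌋ (starting m₀ = 0, d₀ = 1), with convergents p_k = a_k·p_{k-1} + p_{k-2}, q_k = a_k·q_{k-1} + q_{k-2} (p₋₁ = 1, q₋₁ = 0):
  k = 0: a₀ = 5; p₀/q₀ = 5/1; p₀² − 27·q₀² = 25 − 27 = -2.
  k = 1: m = 5, d = 2, a = ⌊(5 + 5)/2⌋ = 5; p/q = (5·5 + 1)/(5·1 + 0) = 26/5; p² − 27·q² = 676 − 675 = 1.
  The first convergent with p² − 27·q² = 1 gives the fundamental solution (x₁, y₁) = (26, 5).
Step 2: Apply the recurrence (x_{n+1}, y_{n+1}) = (x₁x_n + 27y₁y_n, x₁y_n + y₁x_n) repeatedly.
  From (x_1, y_1) = (26, 5): x_2 = 26·26 + 27·5·5 = 1351; y_2 = 26·5 + 5·26 = 260.
  From (x_2, y_2) = (1351, 260): x_3 = 26·1351 + 27·5·260 = 70226; y_3 = 26·260 + 5·1351 = 13515.
  From (x_3, y_3) = (70226, 13515): x_4 = 26·70226 + 27·5·13515 = 3650401; y_4 = 26·13515 + 5·70226 = 702520.
Step 3: Verify x_4² - 27·y_4² = 13325427460801 - 13325427460800 = 1 (should be 1). ✓

(x_1, y_1) = (26, 5); (x_4, y_4) = (3650401, 702520).


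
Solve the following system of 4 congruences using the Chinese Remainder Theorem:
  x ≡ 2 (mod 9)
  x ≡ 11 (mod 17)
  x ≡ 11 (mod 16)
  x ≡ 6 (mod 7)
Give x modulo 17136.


Product of moduli M = 9 · 17 · 16 · 7 = 17136.
Merge one congruence at a time:
  Start: x ≡ 2 (mod 9).
  Combine with x ≡ 11 (mod 17); new modulus lcm = 153.
    Write x = 2 + 9·t and substitute into x ≡ 11 (mod 17): 9·t ≡ 11 − 2 = 9 (mod 17).
    The inverse of 9 mod 17 is 2 (since 9·2 = 18 = 1·17 + 1), so t ≡ 2·9 = 18 ≡ 1 (mod 17).
    Then x = 2 + 9·1 = 11, valid modulo lcm(9, 17) = 153: x ≡ 11 (mod 153).
  Combine with x ≡ 11 (mod 16); new modulus lcm = 2448.
    Write x = 11 + 153·t and substitute into x ≡ 11 (mod 16): 153·t ≡ 11 − 11 = 0 (mod 16).
    Reduce coefficients mod 16: 9·t ≡ 0 (mod 16).
    The inverse of 9 mod 16 is 9 (since 9·9 = 81 = 5·16 + 1), so t ≡ 9·0 = 0 ≡ 0 (mod 16).
    Then x = 11 + 153·0 = 11, valid modulo lcm(153, 16) = 2448: x ≡ 11 (mod 2448).
  Combine with x ≡ 6 (mod 7); new modulus lcm = 17136.
    Write x = 11 + 2448·t and substitute into x ≡ 6 (mod 7): 2448·t ≡ 6 − 11 = -5 (mod 7).
    Reduce coefficients mod 7: 5·t ≡ 2 (mod 7).
    The inverse of 5 mod 7 is 3 (since 5·3 = 15 = 2·7 + 1), so t ≡ 3·2 = 6 ≡ 6 (mod 7).
    Then x = 11 + 2448·6 = 14699, valid modulo lcm(2448, 7) = 17136: x ≡ 14699 (mod 17136).
Verify against each original: 14699 mod 9 = 2, 14699 mod 17 = 11, 14699 mod 16 = 11, 14699 mod 7 = 6.

x ≡ 14699 (mod 17136).


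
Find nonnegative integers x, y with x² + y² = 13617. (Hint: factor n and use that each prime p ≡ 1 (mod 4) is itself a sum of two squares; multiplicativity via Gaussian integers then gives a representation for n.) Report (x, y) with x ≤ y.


Step 1: Factor n = 13617 = 3^2 · 17 · 89.
Step 2: Check the mod-4 condition on each prime factor: 3 ≡ 3 (mod 4), exponent 2 (must be even); 17 ≡ 1 (mod 4), exponent 1; 89 ≡ 1 (mod 4), exponent 1.
All primes ≡ 3 (mod 4) appear to even exponent (or don't appear), so by the two-squares theorem n IS expressible as a sum of two squares.
Step 3: Build a representation. Group n = k² · m with k = 3 and m = 17 · 89 = 1513 (a product of primes ≡ 1 (mod 4)); a representation of m scales to one of n via (k·x)² + (k·y)² = k²(x² + y²). Each prime p ≡ 1 (mod 4) is itself a sum of two squares; find a² by testing p − a² for a perfect square:
  17: 17 − 1² = 16 = 4² ⇒ 17 = 1² + 4².
  89: 89 − 1² = 88, 89 − 2² = 85, 89 − 3² = 80, 89 − 4² = 73, 89 − 5² = 64 = 8² ⇒ 89 = 5² + 8².
  Combine using the Brahmagupta–Fibonacci identity (a² + b²)(c² + d²) = (ac − bd)² + (ad + bc)² = (ac + bd)² + (ad − bc)²:
  17 · 89 = 1513: from (1² + 4²)(5² + 8²), take (1·5 − 4·8, 1·8 + 4·5) = (5 − 32, 8 + 20) = (-27, 28); dropping signs (only squares matter) gives (27, 28); check 27² + 28² = 729 + 784 = 1513 ✓.
  Scale by k = 3: (3·27, 3·28) = (81, 84).
Step 4: Order so x ≤ y and verify: 81² + 84² = 6561 + 7056 = 13617 = n. ✓

n = 13617 = 81² + 84² (one valid representation with x ≤ y).


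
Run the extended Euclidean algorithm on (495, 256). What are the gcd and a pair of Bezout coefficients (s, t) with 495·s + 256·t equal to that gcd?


Euclidean algorithm on (495, 256) — divide until remainder is 0:
  495 = 1 · 256 + 239
  256 = 1 · 239 + 17
  239 = 14 · 17 + 1
  17 = 17 · 1 + 0
gcd(495, 256) = 1.
Track Bezout coefficients alongside the remainders: start with r₀ = 495 = a·1 + b·0 (s = 1, t = 0) and r₁ = 256 = a·0 + b·1 (s = 0, t = 1); each new remainder r_{k+1} = r_{k-1} − q_k·r_k inherits s_{k+1} = s_{k-1} − q_k·s_k, t_{k+1} = t_{k-1} − q_k·t_k, so r_k = a·s_k + b·t_k at every step:
  q = 1: r = 239, s = 1 − 1·0 = 1, t = 0 − 1·1 = -1  (check: 495·1 + 256·(-1) = 239)
  q = 1: r = 17, s = 0 − 1·1 = -1, t = 1 − 1·(-1) = 2  (check: 495·(-1) + 256·2 = 17)
  q = 14: r = 1, s = 1 − 14·(-1) = 15, t = -1 − 14·2 = -29  (check: 495·15 + 256·(-29) = 1)
The row with r = 1 (the gcd) gives the Bezout coefficients s = 15, t = -29.
Result: 495 · (15) + 256 · (-29) = 1.

gcd(495, 256) = 1; s = 15, t = -29 (check: 495·15 + 256·(-29) = 1).


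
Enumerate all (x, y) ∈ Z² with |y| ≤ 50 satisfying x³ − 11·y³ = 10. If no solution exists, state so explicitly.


The equation is x³ - 11y³ = 10. For fixed y, x³ = 11·y³ + 10, so a solution requires the RHS to be a perfect cube.
Strategy: iterate y from -50 to 50, compute RHS = 11·y³ + 10, and check whether it is a (positive or negative) perfect cube.
Check small values of y:
  y = 0: RHS = 10 is not a perfect cube.
  y = 1: RHS = 21 is not a perfect cube.
  y = -1: RHS = -1 = (-1)³ ⇒ x = -1 works.
  y = 2: RHS = 98 is not a perfect cube.
  y = -2: RHS = -78 is not a perfect cube.
  y = 3: RHS = 307 is not a perfect cube.
  y = -3: RHS = -287 is not a perfect cube.
Continuing the search up to |y| = 50 finds no further solutions beyond those listed.
Collected solutions: (-1, -1).

Solutions (with |y| ≤ 50): (-1, -1).


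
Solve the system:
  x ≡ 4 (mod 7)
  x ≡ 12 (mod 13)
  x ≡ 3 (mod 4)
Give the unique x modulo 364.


Moduli 7, 13, 4 are pairwise coprime; by CRT there is a unique solution modulo M = 7 · 13 · 4 = 364.
Solve pairwise, accumulating the modulus:
  Start with x ≡ 4 (mod 7).
  Combine with x ≡ 12 (mod 13): since gcd(7, 13) = 1, we get a unique residue mod 91.
    Write x = 4 + 7·t and substitute into x ≡ 12 (mod 13): 7·t ≡ 12 − 4 = 8 (mod 13).
    The inverse of 7 mod 13 is 2 (since 7·2 = 14 = 1·13 + 1), so t ≡ 2·8 = 16 ≡ 3 (mod 13).
    Then x = 4 + 7·3 = 25, valid modulo lcm(7, 13) = 91: x ≡ 25 (mod 91).
  Combine with x ≡ 3 (mod 4): since gcd(91, 4) = 1, we get a unique residue mod 364.
    Write x = 25 + 91·t and substitute into x ≡ 3 (mod 4): 91·t ≡ 3 − 25 = -22 (mod 4).
    Reduce coefficients mod 4: 3·t ≡ 2 (mod 4).
    The inverse of 3 mod 4 is 3 (since 3·3 = 9 = 2·4 + 1), so t ≡ 3·2 = 6 ≡ 2 (mod 4).
    Then x = 25 + 91·2 = 207, valid modulo lcm(91, 4) = 364: x ≡ 207 (mod 364).
Verify: 207 mod 7 = 4 ✓, 207 mod 13 = 12 ✓, 207 mod 4 = 3 ✓.

x ≡ 207 (mod 364).


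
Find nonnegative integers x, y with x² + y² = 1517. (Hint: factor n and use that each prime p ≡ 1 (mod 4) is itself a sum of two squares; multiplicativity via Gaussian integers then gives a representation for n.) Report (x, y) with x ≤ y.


Step 1: Factor n = 1517 = 37 · 41.
Step 2: Check the mod-4 condition on each prime factor: 37 ≡ 1 (mod 4), exponent 1; 41 ≡ 1 (mod 4), exponent 1.
All primes ≡ 3 (mod 4) appear to even exponent (or don't appear), so by the two-squares theorem n IS expressible as a sum of two squares.
Step 3: Build a representation. Here n = 37 · 41 is a product of primes ≡ 1 (mod 4). Each prime p ≡ 1 (mod 4) is itself a sum of two squares; find a² by testing p − a² for a perfect square:
  37: 37 − 1² = 36 = 6² ⇒ 37 = 1² + 6².
  41: 41 − 1² = 40, 41 − 2² = 37, 41 − 3² = 32, 41 − 4² = 25 = 5² ⇒ 41 = 4² + 5².
  Combine using the Brahmagupta–Fibonacci identity (a² + b²)(c² + d²) = (ac − bd)² + (ad + bc)² = (ac + bd)² + (ad − bc)²:
  37 · 41 = 1517: from (1² + 6²)(4² + 5²), take (1·4 − 6·5, 1·5 + 6·4) = (4 − 30, 5 + 24) = (-26, 29); dropping signs (only squares matter) gives (26, 29); check 26² + 29² = 676 + 841 = 1517 ✓.
Step 4: Order so x ≤ y and verify: 26² + 29² = 676 + 841 = 1517 = n. ✓

n = 1517 = 26² + 29² (one valid representation with x ≤ y).


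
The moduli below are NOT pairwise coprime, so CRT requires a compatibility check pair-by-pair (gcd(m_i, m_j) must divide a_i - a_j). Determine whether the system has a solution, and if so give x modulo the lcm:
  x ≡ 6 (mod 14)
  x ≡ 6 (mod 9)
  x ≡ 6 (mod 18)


Moduli 14, 9, 18 are not pairwise coprime, so CRT works modulo lcm(m_i) when all pairwise compatibility conditions hold.
Pairwise compatibility: gcd(m_i, m_j) must divide a_i - a_j for every pair.
Merge one congruence at a time:
  Start: x ≡ 6 (mod 14).
  Combine with x ≡ 6 (mod 9): gcd(14, 9) = 1; 6 - 6 = 0, which IS divisible by 1, so compatible.
    Write x = 6 + 14·t and substitute into x ≡ 6 (mod 9): 14·t ≡ 6 − 6 = 0 (mod 9).
    Reduce coefficients mod 9: 5·t ≡ 0 (mod 9).
    The inverse of 5 mod 9 is 2 (since 5·2 = 10 = 1·9 + 1), so t ≡ 2·0 = 0 ≡ 0 (mod 9).
    Then x = 6 + 14·0 = 6, valid modulo lcm(14, 9) = 126: x ≡ 6 (mod 126).
  Combine with x ≡ 6 (mod 18): gcd(126, 18) = 18; 6 - 6 = 0, which IS divisible by 18, so compatible.
    Write x = 6 + 126·t and substitute into x ≡ 6 (mod 18): 126·t ≡ 6 − 6 = 0 (mod 18).
    Divide the congruence (and modulus) by g = 18: 7·t ≡ 0 (mod 1).
    Modulo 1 every t works; take t = 0.
    Then x = 6 + 126·0 = 6, valid modulo lcm(126, 18) = 126: x ≡ 6 (mod 126).
Verify: 6 mod 14 = 6, 6 mod 9 = 6, 6 mod 18 = 6.

x ≡ 6 (mod 126).


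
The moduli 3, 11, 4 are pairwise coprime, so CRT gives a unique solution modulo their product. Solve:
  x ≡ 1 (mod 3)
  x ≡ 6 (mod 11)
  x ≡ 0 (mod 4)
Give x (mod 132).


Moduli 3, 11, 4 are pairwise coprime; by CRT there is a unique solution modulo M = 3 · 11 · 4 = 132.
Solve pairwise, accumulating the modulus:
  Start with x ≡ 1 (mod 3).
  Combine with x ≡ 6 (mod 11): since gcd(3, 11) = 1, we get a unique residue mod 33.
    Write x = 1 + 3·t and substitute into x ≡ 6 (mod 11): 3·t ≡ 6 − 1 = 5 (mod 11).
    The inverse of 3 mod 11 is 4 (since 3·4 = 12 = 1·11 + 1), so t ≡ 4·5 = 20 ≡ 9 (mod 11).
    Then x = 1 + 3·9 = 28, valid modulo lcm(3, 11) = 33: x ≡ 28 (mod 33).
  Combine with x ≡ 0 (mod 4): since gcd(33, 4) = 1, we get a unique residue mod 132.
    Write x = 28 + 33·t and substitute into x ≡ 0 (mod 4): 33·t ≡ 0 − 28 = -28 (mod 4).
    Reduce coefficients mod 4: 1·t ≡ 0 (mod 4).
    So t ≡ 0 (mod 4).
    Then x = 28 + 33·0 = 28, valid modulo lcm(33, 4) = 132: x ≡ 28 (mod 132).
Verify: 28 mod 3 = 1 ✓, 28 mod 11 = 6 ✓, 28 mod 4 = 0 ✓.

x ≡ 28 (mod 132).


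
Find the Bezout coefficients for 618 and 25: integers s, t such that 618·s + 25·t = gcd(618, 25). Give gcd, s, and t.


Euclidean algorithm on (618, 25) — divide until remainder is 0:
  618 = 24 · 25 + 18
  25 = 1 · 18 + 7
  18 = 2 · 7 + 4
  7 = 1 · 4 + 3
  4 = 1 · 3 + 1
  3 = 3 · 1 + 0
gcd(618, 25) = 1.
Track Bezout coefficients alongside the remainders: start with r₀ = 618 = a·1 + b·0 (s = 1, t = 0) and r₁ = 25 = a·0 + b·1 (s = 0, t = 1); each new remainder r_{k+1} = r_{k-1} − q_k·r_k inherits s_{k+1} = s_{k-1} − q_k·s_k, t_{k+1} = t_{k-1} − q_k·t_k, so r_k = a·s_k + b·t_k at every step:
  q = 24: r = 18, s = 1 − 24·0 = 1, t = 0 − 24·1 = -24  (check: 618·1 + 25·(-24) = 18)
  q = 1: r = 7, s = 0 − 1·1 = -1, t = 1 − 1·(-24) = 25  (check: 618·(-1) + 25·25 = 7)
  q = 2: r = 4, s = 1 − 2·(-1) = 3, t = -24 − 2·25 = -74  (check: 618·3 + 25·(-74) = 4)
  q = 1: r = 3, s = -1 − 1·3 = -4, t = 25 − 1·(-74) = 99  (check: 618·(-4) + 25·99 = 3)
  q = 1: r = 1, s = 3 − 1·(-4) = 7, t = -74 − 1·99 = -173  (check: 618·7 + 25·(-173) = 1)
The row with r = 1 (the gcd) gives the Bezout coefficients s = 7, t = -173.
Result: 618 · (7) + 25 · (-173) = 1.

gcd(618, 25) = 1; s = 7, t = -173 (check: 618·7 + 25·(-173) = 1).


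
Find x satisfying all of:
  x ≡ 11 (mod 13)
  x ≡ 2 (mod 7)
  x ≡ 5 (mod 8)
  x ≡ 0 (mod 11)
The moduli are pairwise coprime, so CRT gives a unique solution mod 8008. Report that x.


Product of moduli M = 13 · 7 · 8 · 11 = 8008.
Merge one congruence at a time:
  Start: x ≡ 11 (mod 13).
  Combine with x ≡ 2 (mod 7); new modulus lcm = 91.
    Write x = 11 + 13·t and substitute into x ≡ 2 (mod 7): 13·t ≡ 2 − 11 = -9 (mod 7).
    Reduce coefficients mod 7: 6·t ≡ 5 (mod 7).
    The inverse of 6 mod 7 is 6 (since 6·6 = 36 = 5·7 + 1), so t ≡ 6·5 = 30 ≡ 2 (mod 7).
    Then x = 11 + 13·2 = 37, valid modulo lcm(13, 7) = 91: x ≡ 37 (mod 91).
  Combine with x ≡ 5 (mod 8); new modulus lcm = 728.
    Write x = 37 + 91·t and substitute into x ≡ 5 (mod 8): 91·t ≡ 5 − 37 = -32 (mod 8).
    Reduce coefficients mod 8: 3·t ≡ 0 (mod 8).
    The inverse of 3 mod 8 is 3 (since 3·3 = 9 = 1·8 + 1), so t ≡ 3·0 = 0 ≡ 0 (mod 8).
    Then x = 37 + 91·0 = 37, valid modulo lcm(91, 8) = 728: x ≡ 37 (mod 728).
  Combine with x ≡ 0 (mod 11); new modulus lcm = 8008.
    Write x = 37 + 728·t and substitute into x ≡ 0 (mod 11): 728·t ≡ 0 − 37 = -37 (mod 11).
    Reduce coefficients mod 11: 2·t ≡ 7 (mod 11).
    The inverse of 2 mod 11 is 6 (since 2·6 = 12 = 1·11 + 1), so t ≡ 6·7 = 42 ≡ 9 (mod 11).
    Then x = 37 + 728·9 = 6589, valid modulo lcm(728, 11) = 8008: x ≡ 6589 (mod 8008).
Verify against each original: 6589 mod 13 = 11, 6589 mod 7 = 2, 6589 mod 8 = 5, 6589 mod 11 = 0.

x ≡ 6589 (mod 8008).


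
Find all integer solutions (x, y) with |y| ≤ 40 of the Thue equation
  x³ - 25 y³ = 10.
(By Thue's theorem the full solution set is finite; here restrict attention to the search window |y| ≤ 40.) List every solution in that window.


The equation is x³ - 25y³ = 10. For fixed y, x³ = 25·y³ + 10, so a solution requires the RHS to be a perfect cube.
Strategy: iterate y from -40 to 40, compute RHS = 25·y³ + 10, and check whether it is a (positive or negative) perfect cube.
Check small values of y:
  y = 0: RHS = 10 is not a perfect cube.
  y = 1: RHS = 35 is not a perfect cube.
  y = -1: RHS = -15 is not a perfect cube.
  y = 2: RHS = 210 is not a perfect cube.
  y = -2: RHS = -190 is not a perfect cube.
  y = 3: RHS = 685 is not a perfect cube.
  y = -3: RHS = -665 is not a perfect cube.
Continuing the search up to |y| = 40 finds no solutions either.
No (x, y) in the scanned range satisfies the equation.

No integer solutions with |y| ≤ 40.


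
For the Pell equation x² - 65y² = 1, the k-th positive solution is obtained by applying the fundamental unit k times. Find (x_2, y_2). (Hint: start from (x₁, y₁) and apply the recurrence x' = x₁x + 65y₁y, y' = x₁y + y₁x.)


Step 1: Find the fundamental solution (x₁, y₁) of x² - 65y² = 1.
  Expand √65 as a continued fraction. a₀ = ⌊√65⌋ = 8; iterate m_{k+1} = d_k·a_k − m_k, d_{k+1} = (65 − m_{k+1}²)/d_k, a_{k+1} = ⌊(a₀ + m_{k+1})/d_{k+1}⌋ (starting m₀ = 0, d₀ = 1), with convergents p_k = a_k·p_{k-1} + p_{k-2}, q_k = a_k·q_{k-1} + q_{k-2} (p₋₁ = 1, q₋₁ = 0):
  k = 0: a₀ = 8; p₀/q₀ = 8/1; p₀² − 65·q₀² = 64 − 65 = -1.
  k = 1: m = 8, d = 1, a = ⌊(8 + 8)/1⌋ = 16; p/q = (16·8 + 1)/(16·1 + 0) = 129/16; p² − 65·q² = 16641 − 16640 = 1.
  The first convergent with p² − 65·q² = 1 gives the fundamental solution (x₁, y₁) = (129, 16).
Step 2: Apply the recurrence (x_{n+1}, y_{n+1}) = (x₁x_n + 65y₁y_n, x₁y_n + y₁x_n) repeatedly.
  From (x_1, y_1) = (129, 16): x_2 = 129·129 + 65·16·16 = 33281; y_2 = 129·16 + 16·129 = 4128.
Step 3: Verify x_2² - 65·y_2² = 1107624961 - 1107624960 = 1 (should be 1). ✓

(x_1, y_1) = (129, 16); (x_2, y_2) = (33281, 4128).


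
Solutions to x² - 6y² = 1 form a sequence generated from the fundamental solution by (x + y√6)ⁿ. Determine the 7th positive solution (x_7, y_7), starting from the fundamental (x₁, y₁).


Step 1: Find the fundamental solution (x₁, y₁) of x² - 6y² = 1.
  Expand √6 as a continued fraction. a₀ = ⌊√6⌋ = 2; iterate m_{k+1} = d_k·a_k − m_k, d_{k+1} = (6 − m_{k+1}²)/d_k, a_{k+1} = ⌊(a₀ + m_{k+1})/d_{k+1}⌋ (starting m₀ = 0, d₀ = 1), with convergents p_k = a_k·p_{k-1} + p_{k-2}, q_k = a_k·q_{k-1} + q_{k-2} (p₋₁ = 1, q₋₁ = 0):
  k = 0: a₀ = 2; p₀/q₀ = 2/1; p₀² − 6·q₀² = 4 − 6 = -2.
  k = 1: m = 2, d = 2, a = ⌊(2 + 2)/2⌋ = 2; p/q = (2·2 + 1)/(2·1 + 0) = 5/2; p² − 6·q² = 25 − 24 = 1.
  The first convergent with p² − 6·q² = 1 gives the fundamental solution (x₁, y₁) = (5, 2).
Step 2: Apply the recurrence (x_{n+1}, y_{n+1}) = (x₁x_n + 6y₁y_n, x₁y_n + y₁x_n) repeatedly.
  From (x_1, y_1) = (5, 2): x_2 = 5·5 + 6·2·2 = 49; y_2 = 5·2 + 2·5 = 20.
  From (x_2, y_2) = (49, 20): x_3 = 5·49 + 6·2·20 = 485; y_3 = 5·20 + 2·49 = 198.
  From (x_3, y_3) = (485, 198): x_4 = 5·485 + 6·2·198 = 4801; y_4 = 5·198 + 2·485 = 1960.
  From (x_4, y_4) = (4801, 1960): x_5 = 5·4801 + 6·2·1960 = 47525; y_5 = 5·1960 + 2·4801 = 19402.
  From (x_5, y_5) = (47525, 19402): x_6 = 5·47525 + 6·2·19402 = 470449; y_6 = 5·19402 + 2·47525 = 192060.
  From (x_6, y_6) = (470449, 192060): x_7 = 5·470449 + 6·2·192060 = 4656965; y_7 = 5·192060 + 2·470449 = 1901198.
Step 3: Verify x_7² - 6·y_7² = 21687323011225 - 21687323011224 = 1 (should be 1). ✓

(x_1, y_1) = (5, 2); (x_7, y_7) = (4656965, 1901198).


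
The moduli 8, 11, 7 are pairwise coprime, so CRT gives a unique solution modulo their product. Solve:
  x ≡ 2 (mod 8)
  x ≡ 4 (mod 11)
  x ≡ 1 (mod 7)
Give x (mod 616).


Moduli 8, 11, 7 are pairwise coprime; by CRT there is a unique solution modulo M = 8 · 11 · 7 = 616.
Solve pairwise, accumulating the modulus:
  Start with x ≡ 2 (mod 8).
  Combine with x ≡ 4 (mod 11): since gcd(8, 11) = 1, we get a unique residue mod 88.
    Write x = 2 + 8·t and substitute into x ≡ 4 (mod 11): 8·t ≡ 4 − 2 = 2 (mod 11).
    The inverse of 8 mod 11 is 7 (since 8·7 = 56 = 5·11 + 1), so t ≡ 7·2 = 14 ≡ 3 (mod 11).
    Then x = 2 + 8·3 = 26, valid modulo lcm(8, 11) = 88: x ≡ 26 (mod 88).
  Combine with x ≡ 1 (mod 7): since gcd(88, 7) = 1, we get a unique residue mod 616.
    Write x = 26 + 88·t and substitute into x ≡ 1 (mod 7): 88·t ≡ 1 − 26 = -25 (mod 7).
    Reduce coefficients mod 7: 4·t ≡ 3 (mod 7).
    The inverse of 4 mod 7 is 2 (since 4·2 = 8 = 1·7 + 1), so t ≡ 2·3 = 6 ≡ 6 (mod 7).
    Then x = 26 + 88·6 = 554, valid modulo lcm(88, 7) = 616: x ≡ 554 (mod 616).
Verify: 554 mod 8 = 2 ✓, 554 mod 11 = 4 ✓, 554 mod 7 = 1 ✓.

x ≡ 554 (mod 616).
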